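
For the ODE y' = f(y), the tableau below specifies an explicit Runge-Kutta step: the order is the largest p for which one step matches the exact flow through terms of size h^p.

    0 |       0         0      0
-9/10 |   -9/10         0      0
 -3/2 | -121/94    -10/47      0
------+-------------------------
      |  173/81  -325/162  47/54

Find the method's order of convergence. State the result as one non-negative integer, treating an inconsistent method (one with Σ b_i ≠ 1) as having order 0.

3

b = (173/81, -325/162, 47/54)
c = (0, -9/10, -3/2)
Ac = (0, 0, 9/47)
Σ b_i: 173/81·1 + (-325/162)·1 + 47/54·1 = 1 ✓
b·c: (-325/162)·(-9/10) + 47/54·(-3/2) = 1/2 ✓
b·c²: (-325/162)·81/100 + 47/54·9/4 = 1/3 ✓
b·Ac: 47/54·9/47 = 1/6 ✓; 3 stages ⇒ order 3.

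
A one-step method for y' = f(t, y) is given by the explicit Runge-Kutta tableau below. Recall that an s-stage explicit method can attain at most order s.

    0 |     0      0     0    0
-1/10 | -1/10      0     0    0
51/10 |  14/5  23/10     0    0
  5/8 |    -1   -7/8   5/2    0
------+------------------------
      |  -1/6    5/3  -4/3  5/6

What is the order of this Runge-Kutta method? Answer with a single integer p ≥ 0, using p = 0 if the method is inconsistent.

b = (-1/6, 5/3, -4/3, 5/6)
c = (0, -1/10, 51/10, 5/8)
Ac = (0, 0, -23/100, 1027/80)
Σ b_i: (-1/6)·1 + 5/3·1 + (-4/3)·1 + 5/6·1 = 1 ✓
b·c: 5/3·(-1/10) + (-4/3)·51/10 + 5/6·5/8 = -1547/240 ≠ 1/2 ⇒ order 1.

1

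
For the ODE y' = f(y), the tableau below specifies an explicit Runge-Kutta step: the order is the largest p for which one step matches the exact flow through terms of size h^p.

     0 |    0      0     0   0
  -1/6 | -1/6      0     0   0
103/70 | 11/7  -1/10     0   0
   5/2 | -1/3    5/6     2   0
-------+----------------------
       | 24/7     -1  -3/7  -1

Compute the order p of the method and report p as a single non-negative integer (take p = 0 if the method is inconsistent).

b = (24/7, -1, -3/7, -1)
c = (0, -1/6, 103/70, 5/2)
Ac = (0, 0, 1/60, 3533/1260)
Σ b_i: 24/7·1 + (-1)·1 + (-3/7)·1 + (-1)·1 = 1 ✓
b·c: (-1)·(-1/6) + (-3/7)·103/70 + (-1)·5/2 = -4357/1470 ≠ 1/2 ⇒ order 1.

1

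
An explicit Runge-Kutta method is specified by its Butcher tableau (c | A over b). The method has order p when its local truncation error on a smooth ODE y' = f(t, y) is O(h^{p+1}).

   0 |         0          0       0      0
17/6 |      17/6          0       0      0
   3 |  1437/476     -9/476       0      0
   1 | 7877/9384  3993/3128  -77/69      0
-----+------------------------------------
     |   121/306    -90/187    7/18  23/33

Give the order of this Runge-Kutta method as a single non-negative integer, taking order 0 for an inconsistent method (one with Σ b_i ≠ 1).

b = (121/306, -90/187, 7/18, 23/33)
c = (0, 17/6, 3, 1)
Ac = (0, 0, -3/56, 99/368)
Σ b_i: 121/306·1 + (-90/187)·1 + 7/18·1 + 23/33·1 = 1 ✓
b·c: (-90/187)·17/6 + 7/18·3 + 23/33·1 = 1/2 ✓
b·c²: (-90/187)·289/36 + 7/18·9 + 23/33·1 = 1/3 ✓
b·Ac: 7/18·(-3/56) + 23/33·99/368 = 1/6 ✓
b·c³: (-90/187)·4913/216 + 7/18·27 + 23/33·1 = 1/4 ✓
b·(c∘Ac): 7/18·(-9/56) + 23/33·99/368 = 1/8 ✓
b·Ac²: 7/18·(-17/112) + 23/33·451/2208 = 1/12 ✓
b·A²c: 23/33·11/184 = 1/24 ✓; 4 stages ⇒ order 4.

4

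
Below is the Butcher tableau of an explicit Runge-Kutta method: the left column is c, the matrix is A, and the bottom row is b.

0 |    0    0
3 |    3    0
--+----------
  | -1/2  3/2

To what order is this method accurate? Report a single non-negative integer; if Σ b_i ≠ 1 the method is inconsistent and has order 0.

1

b = (-1/2, 3/2)
c = (0, 3)
Σ b_i: (-1/2)·1 + 3/2·1 = 1 ✓
b·c: 3/2·3 = 9/2 ≠ 1/2 ⇒ order 1.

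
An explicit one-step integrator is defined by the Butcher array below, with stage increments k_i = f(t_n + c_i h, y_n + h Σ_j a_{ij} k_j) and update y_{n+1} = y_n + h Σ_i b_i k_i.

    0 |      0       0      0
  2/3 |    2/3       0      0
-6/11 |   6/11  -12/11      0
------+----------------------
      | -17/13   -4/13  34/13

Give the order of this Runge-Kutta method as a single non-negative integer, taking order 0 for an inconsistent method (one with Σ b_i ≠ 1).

1

b = (-17/13, -4/13, 34/13)
c = (0, 2/3, -6/11)
Ac = (0, 0, -8/11)
Σ b_i: (-17/13)·1 + (-4/13)·1 + 34/13·1 = 1 ✓
b·c: (-4/13)·2/3 + 34/13·(-6/11) = -700/429 ≠ 1/2 ⇒ order 1.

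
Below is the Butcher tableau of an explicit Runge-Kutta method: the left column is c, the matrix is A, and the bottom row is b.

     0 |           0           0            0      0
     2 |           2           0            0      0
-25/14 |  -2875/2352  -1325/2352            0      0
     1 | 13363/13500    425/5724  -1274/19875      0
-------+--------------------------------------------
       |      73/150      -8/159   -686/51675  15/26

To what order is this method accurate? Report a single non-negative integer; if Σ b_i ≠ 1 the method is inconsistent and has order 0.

4

b = (73/150, -8/159, -686/51675, 15/26)
c = (0, 2, -25/14, 1)
Ac = (0, 0, -1325/1176, 71/270)
Σ b_i: 73/150·1 + (-8/159)·1 + (-686/51675)·1 + 15/26·1 = 1 ✓
b·c: (-8/159)·2 + (-686/51675)·(-25/14) + 15/26·1 = 1/2 ✓
b·c²: (-8/159)·4 + (-686/51675)·625/196 + 15/26·1 = 1/3 ✓
b·Ac: (-686/51675)·(-1325/1176) + 15/26·71/270 = 1/6 ✓
b·c³: (-8/159)·8 + (-686/51675)·(-15625/2744) + 15/26·1 = 1/4 ✓
b·(c∘Ac): (-686/51675)·33125/16464 + 15/26·71/270 = 1/8 ✓
b·Ac²: (-686/51675)·(-1325/588) + 15/26·5/54 = 1/12 ✓
b·A²c: 15/26·13/180 = 1/24 ✓; 4 stages ⇒ order 4.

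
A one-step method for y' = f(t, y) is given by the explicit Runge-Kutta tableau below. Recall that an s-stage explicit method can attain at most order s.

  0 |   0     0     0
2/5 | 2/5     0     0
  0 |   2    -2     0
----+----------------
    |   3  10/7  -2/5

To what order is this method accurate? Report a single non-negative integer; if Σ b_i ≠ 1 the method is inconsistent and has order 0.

b = (3, 10/7, -2/5)
c = (0, 2/5, 0)
Ac = (0, 0, -4/5)
Σ b_i: 3·1 + 10/7·1 + (-2/5)·1 = 141/35 ≠ 1 ⇒ order 0.

0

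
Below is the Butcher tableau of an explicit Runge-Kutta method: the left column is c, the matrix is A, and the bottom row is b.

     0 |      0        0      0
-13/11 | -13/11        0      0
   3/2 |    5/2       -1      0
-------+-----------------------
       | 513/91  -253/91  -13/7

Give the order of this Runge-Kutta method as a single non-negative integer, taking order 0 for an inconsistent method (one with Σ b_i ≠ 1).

b = (513/91, -253/91, -13/7)
c = (0, -13/11, 3/2)
Ac = (0, 0, 13/11)
Σ b_i: 513/91·1 + (-253/91)·1 + (-13/7)·1 = 1 ✓
b·c: (-253/91)·(-13/11) + (-13/7)·3/2 = 1/2 ✓
b·c²: (-253/91)·169/121 + (-13/7)·9/4 = -2483/308 ≠ 1/3 ⇒ order 2.
b·Ac: (-13/7)·13/11 = -169/77 ≠ 1/6

2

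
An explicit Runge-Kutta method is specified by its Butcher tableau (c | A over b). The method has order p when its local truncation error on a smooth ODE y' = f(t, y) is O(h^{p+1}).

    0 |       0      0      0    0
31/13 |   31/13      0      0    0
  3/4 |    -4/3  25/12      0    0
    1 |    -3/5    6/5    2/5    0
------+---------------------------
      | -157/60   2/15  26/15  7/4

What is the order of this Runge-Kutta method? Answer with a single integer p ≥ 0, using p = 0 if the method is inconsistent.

b = (-157/60, 2/15, 26/15, 7/4)
c = (0, 31/13, 3/4, 1)
Ac = (0, 0, 775/156, 411/130)
Σ b_i: (-157/60)·1 + 2/15·1 + 26/15·1 + 7/4·1 = 1 ✓
b·c: 2/15·31/13 + 26/15·3/4 + 7/4·1 = 2627/780 ≠ 1/2 ⇒ order 1.

1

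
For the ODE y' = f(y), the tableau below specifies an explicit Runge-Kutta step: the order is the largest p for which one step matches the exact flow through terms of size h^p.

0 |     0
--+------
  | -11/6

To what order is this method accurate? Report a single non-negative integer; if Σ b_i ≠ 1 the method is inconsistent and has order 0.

b = (-11/6)
c = (0)
Σ b_i: (-11/6)·1 = -11/6 ≠ 1 ⇒ order 0.

0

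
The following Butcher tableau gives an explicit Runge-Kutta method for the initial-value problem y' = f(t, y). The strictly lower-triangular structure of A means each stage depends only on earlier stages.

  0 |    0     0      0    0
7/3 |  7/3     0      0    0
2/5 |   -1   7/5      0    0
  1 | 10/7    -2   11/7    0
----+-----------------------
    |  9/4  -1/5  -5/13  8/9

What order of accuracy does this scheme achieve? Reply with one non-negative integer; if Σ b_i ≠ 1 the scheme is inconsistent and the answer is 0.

b = (9/4, -1/5, -5/13, 8/9)
c = (0, 7/3, 2/5, 1)
Ac = (0, 0, 49/15, -424/105)
Σ b_i: 9/4·1 + (-1/5)·1 + (-5/13)·1 + 8/9·1 = 5977/2340 ≠ 1 ⇒ order 0.

0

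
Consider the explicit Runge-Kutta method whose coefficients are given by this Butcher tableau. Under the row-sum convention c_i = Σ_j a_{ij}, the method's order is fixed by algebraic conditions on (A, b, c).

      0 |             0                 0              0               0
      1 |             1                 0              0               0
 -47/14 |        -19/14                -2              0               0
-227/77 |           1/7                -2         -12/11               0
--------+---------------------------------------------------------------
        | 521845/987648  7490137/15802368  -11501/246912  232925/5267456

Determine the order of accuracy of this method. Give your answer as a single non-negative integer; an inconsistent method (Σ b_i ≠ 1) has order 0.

b = (521845/987648, 7490137/15802368, -11501/246912, 232925/5267456)
c = (0, 1, -47/14, -227/77)
Ac = (0, 0, -2, 128/77)
Σ b_i: 521845/987648·1 + 7490137/15802368·1 + (-11501/246912)·1 + 232925/5267456·1 = 1 ✓
b·c: 7490137/15802368·1 + (-11501/246912)·(-47/14) + 232925/5267456·(-227/77) = 1/2 ✓
b·c²: 7490137/15802368·1 + (-11501/246912)·2209/196 + 232925/5267456·51529/5929 = 1/3 ✓
b·Ac: (-11501/246912)·(-2) + 232925/5267456·128/77 = 1/6 ✓
b·c³: 7490137/15802368·1 + (-11501/246912)·(-103823/2744) + 232925/5267456·(-11697083/456533) = 5085625/4609024 ≠ 1/4 ⇒ order 3.
b·(c∘Ac): (-11501/246912)·47/7 + 232925/5267456·(-29056/5929) = -915097/1728384 ≠ 1/8
b·Ac²: (-11501/246912)·(-2) + 232925/5267456·(-7705/539) = -59617979/110616576 ≠ 1/12
b·A²c: 232925/5267456·24/11 = 63525/658432 ≠ 1/24

3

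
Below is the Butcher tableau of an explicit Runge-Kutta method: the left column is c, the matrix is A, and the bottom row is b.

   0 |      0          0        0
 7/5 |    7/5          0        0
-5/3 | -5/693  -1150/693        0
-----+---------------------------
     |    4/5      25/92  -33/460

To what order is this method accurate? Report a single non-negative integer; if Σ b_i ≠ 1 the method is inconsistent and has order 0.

3

b = (4/5, 25/92, -33/460)
c = (0, 7/5, -5/3)
Ac = (0, 0, -230/99)
Σ b_i: 4/5·1 + 25/92·1 + (-33/460)·1 = 1 ✓
b·c: 25/92·7/5 + (-33/460)·(-5/3) = 1/2 ✓
b·c²: 25/92·49/25 + (-33/460)·25/9 = 1/3 ✓
b·Ac: (-33/460)·(-230/99) = 1/6 ✓; 3 stages ⇒ order 3.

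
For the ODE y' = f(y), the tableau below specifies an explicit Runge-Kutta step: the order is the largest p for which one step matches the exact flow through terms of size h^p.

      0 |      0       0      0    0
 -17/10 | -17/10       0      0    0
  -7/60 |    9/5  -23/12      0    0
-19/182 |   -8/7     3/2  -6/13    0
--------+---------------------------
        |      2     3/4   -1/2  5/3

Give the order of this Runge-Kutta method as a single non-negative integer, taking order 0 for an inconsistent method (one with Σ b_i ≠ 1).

b = (2, 3/4, -1/2, 5/3)
c = (0, -17/10, -7/60, -19/182)
Ac = (0, 0, 391/120, -649/260)
Σ b_i: 2·1 + 3/4·1 + (-1/2)·1 + 5/3·1 = 47/12 ≠ 1 ⇒ order 0.

0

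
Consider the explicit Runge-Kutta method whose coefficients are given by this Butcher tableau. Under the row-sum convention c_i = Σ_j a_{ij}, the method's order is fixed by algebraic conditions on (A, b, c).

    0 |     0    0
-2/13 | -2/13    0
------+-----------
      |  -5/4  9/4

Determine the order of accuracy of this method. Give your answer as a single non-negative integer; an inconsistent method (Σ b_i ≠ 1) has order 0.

b = (-5/4, 9/4)
c = (0, -2/13)
Σ b_i: (-5/4)·1 + 9/4·1 = 1 ✓
b·c: 9/4·(-2/13) = -9/26 ≠ 1/2 ⇒ order 1.

1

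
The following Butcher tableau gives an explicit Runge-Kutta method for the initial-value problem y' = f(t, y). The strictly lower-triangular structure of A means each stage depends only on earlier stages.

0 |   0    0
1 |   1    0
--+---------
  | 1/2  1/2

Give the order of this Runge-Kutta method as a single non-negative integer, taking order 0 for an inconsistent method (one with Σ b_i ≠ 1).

2

b = (1/2, 1/2)
c = (0, 1)
Σ b_i: 1/2·1 + 1/2·1 = 1 ✓
b·c: 1/2·1 = 1/2 ✓; 2 stages ⇒ order 2.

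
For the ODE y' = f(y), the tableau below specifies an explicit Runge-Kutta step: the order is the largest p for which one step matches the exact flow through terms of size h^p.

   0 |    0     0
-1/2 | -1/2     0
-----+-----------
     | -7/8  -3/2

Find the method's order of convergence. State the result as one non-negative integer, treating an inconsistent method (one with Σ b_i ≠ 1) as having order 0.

b = (-7/8, -3/2)
c = (0, -1/2)
Σ b_i: (-7/8)·1 + (-3/2)·1 = -19/8 ≠ 1 ⇒ order 0.

0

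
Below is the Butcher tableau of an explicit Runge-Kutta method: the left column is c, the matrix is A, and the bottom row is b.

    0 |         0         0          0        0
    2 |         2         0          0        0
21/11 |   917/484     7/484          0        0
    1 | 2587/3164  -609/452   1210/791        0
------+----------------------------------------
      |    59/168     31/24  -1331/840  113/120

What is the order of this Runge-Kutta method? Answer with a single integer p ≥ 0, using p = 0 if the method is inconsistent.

b = (59/168, 31/24, -1331/840, 113/120)
c = (0, 2, 21/11, 1)
Ac = (0, 0, 7/242, 51/226)
Σ b_i: 59/168·1 + 31/24·1 + (-1331/840)·1 + 113/120·1 = 1 ✓
b·c: 31/24·2 + (-1331/840)·21/11 + 113/120·1 = 1/2 ✓
b·c²: 31/24·4 + (-1331/840)·441/121 + 113/120·1 = 1/3 ✓
b·Ac: (-1331/840)·7/242 + 113/120·51/226 = 1/6 ✓
b·c³: 31/24·8 + (-1331/840)·9261/1331 + 113/120·1 = 1/4 ✓
b·(c∘Ac): (-1331/840)·147/2662 + 113/120·51/226 = 1/8 ✓
b·Ac²: (-1331/840)·7/121 + 113/120·21/113 = 1/12 ✓
b·A²c: 113/120·5/113 = 1/24 ✓; 4 stages ⇒ order 4.

4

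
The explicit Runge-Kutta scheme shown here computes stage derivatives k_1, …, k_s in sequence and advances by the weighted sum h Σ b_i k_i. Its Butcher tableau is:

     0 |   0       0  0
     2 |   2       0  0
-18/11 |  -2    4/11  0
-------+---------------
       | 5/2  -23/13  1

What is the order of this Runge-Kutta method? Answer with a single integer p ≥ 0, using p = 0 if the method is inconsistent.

0

b = (5/2, -23/13, 1)
c = (0, 2, -18/11)
Ac = (0, 0, 8/11)
Σ b_i: 5/2·1 + (-23/13)·1 + 1·1 = 45/26 ≠ 1 ⇒ order 0.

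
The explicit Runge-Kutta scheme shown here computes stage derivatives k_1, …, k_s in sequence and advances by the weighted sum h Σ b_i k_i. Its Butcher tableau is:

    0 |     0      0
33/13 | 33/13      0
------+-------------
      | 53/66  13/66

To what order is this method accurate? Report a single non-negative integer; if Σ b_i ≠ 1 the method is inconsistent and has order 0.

b = (53/66, 13/66)
c = (0, 33/13)
Σ b_i: 53/66·1 + 13/66·1 = 1 ✓
b·c: 13/66·33/13 = 1/2 ✓; 2 stages ⇒ order 2.

2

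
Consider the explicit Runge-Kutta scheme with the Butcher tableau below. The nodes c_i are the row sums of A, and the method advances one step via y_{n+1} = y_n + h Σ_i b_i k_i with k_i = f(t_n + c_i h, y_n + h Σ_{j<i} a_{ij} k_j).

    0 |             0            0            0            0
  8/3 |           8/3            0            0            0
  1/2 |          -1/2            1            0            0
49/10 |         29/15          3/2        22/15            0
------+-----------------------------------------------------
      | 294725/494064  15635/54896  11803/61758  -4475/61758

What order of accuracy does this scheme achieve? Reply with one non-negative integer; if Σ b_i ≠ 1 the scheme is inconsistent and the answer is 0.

b = (294725/494064, 15635/54896, 11803/61758, -4475/61758)
c = (0, 8/3, 1/2, 49/10)
Ac = (0, 0, 8/3, 71/15)
Σ b_i: 294725/494064·1 + 15635/54896·1 + 11803/61758·1 + (-4475/61758)·1 = 1 ✓
b·c: 15635/54896·8/3 + 11803/61758·1/2 + (-4475/61758)·49/10 = 1/2 ✓
b·c²: 15635/54896·64/9 + 11803/61758·1/4 + (-4475/61758)·2401/100 = 1/3 ✓
b·Ac: 11803/61758·8/3 + (-4475/61758)·71/15 = 1/6 ✓
b·c³: 15635/54896·512/27 + 11803/61758·1/8 + (-4475/61758)·117649/1000 = -5743717/1852740 ≠ 1/4 ⇒ order 3.
b·(c∘Ac): 11803/61758·4/3 + (-4475/61758)·3479/150 = -528317/370548 ≠ 1/8
b·Ac²: 11803/61758·64/9 + (-4475/61758)·331/30 = 622049/1111644 ≠ 1/12
b·A²c: (-4475/61758)·176/45 = -78760/277911 ≠ 1/24

3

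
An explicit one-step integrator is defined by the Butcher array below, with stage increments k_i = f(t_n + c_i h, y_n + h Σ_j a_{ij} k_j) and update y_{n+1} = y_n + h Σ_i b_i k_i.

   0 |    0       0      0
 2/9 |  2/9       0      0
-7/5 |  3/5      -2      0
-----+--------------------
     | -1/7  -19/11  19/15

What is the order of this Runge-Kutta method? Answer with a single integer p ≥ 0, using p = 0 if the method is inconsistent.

b = (-1/7, -19/11, 19/15)
c = (0, 2/9, -7/5)
Ac = (0, 0, -4/9)
Σ b_i: (-1/7)·1 + (-19/11)·1 + 19/15·1 = -697/1155 ≠ 1 ⇒ order 0.

0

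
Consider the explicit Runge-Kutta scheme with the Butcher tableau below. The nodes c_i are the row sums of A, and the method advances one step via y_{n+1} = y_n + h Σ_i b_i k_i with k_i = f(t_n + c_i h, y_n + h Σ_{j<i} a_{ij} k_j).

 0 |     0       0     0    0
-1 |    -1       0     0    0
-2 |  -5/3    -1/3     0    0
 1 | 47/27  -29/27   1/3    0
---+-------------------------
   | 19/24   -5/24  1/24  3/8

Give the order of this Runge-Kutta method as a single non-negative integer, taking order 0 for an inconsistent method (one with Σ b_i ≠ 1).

4

b = (19/24, -5/24, 1/24, 3/8)
c = (0, -1, -2, 1)
Ac = (0, 0, 1/3, 11/27)
Σ b_i: 19/24·1 + (-5/24)·1 + 1/24·1 + 3/8·1 = 1 ✓
b·c: (-5/24)·(-1) + 1/24·(-2) + 3/8·1 = 1/2 ✓
b·c²: (-5/24)·1 + 1/24·4 + 3/8·1 = 1/3 ✓
b·Ac: 1/24·1/3 + 3/8·11/27 = 1/6 ✓
b·c³: (-5/24)·(-1) + 1/24·(-8) + 3/8·1 = 1/4 ✓
b·(c∘Ac): 1/24·(-2/3) + 3/8·11/27 = 1/8 ✓
b·Ac²: 1/24·(-1/3) + 3/8·7/27 = 1/12 ✓
b·A²c: 3/8·1/9 = 1/24 ✓; 4 stages ⇒ order 4.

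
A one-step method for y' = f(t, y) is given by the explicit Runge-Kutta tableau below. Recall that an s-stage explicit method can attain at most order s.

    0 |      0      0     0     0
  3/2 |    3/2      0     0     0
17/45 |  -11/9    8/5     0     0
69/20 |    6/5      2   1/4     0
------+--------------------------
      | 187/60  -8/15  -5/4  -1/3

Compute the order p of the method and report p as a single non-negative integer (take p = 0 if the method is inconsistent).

b = (187/60, -8/15, -5/4, -1/3)
c = (0, 3/2, 17/45, 69/20)
Ac = (0, 0, 12/5, 557/180)
Σ b_i: 187/60·1 + (-8/15)·1 + (-5/4)·1 + (-1/3)·1 = 1 ✓
b·c: (-8/15)·3/2 + (-5/4)·17/45 + (-1/3)·69/20 = -109/45 ≠ 1/2 ⇒ order 1.

1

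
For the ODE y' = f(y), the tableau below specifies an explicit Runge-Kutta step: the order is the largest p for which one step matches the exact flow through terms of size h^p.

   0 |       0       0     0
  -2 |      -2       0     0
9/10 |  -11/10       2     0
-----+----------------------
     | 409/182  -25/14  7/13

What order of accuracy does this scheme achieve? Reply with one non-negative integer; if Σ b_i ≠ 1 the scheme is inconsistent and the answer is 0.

1

b = (409/182, -25/14, 7/13)
c = (0, -2, 9/10)
Ac = (0, 0, -4)
Σ b_i: 409/182·1 + (-25/14)·1 + 7/13·1 = 1 ✓
b·c: (-25/14)·(-2) + 7/13·9/10 = 3691/910 ≠ 1/2 ⇒ order 1.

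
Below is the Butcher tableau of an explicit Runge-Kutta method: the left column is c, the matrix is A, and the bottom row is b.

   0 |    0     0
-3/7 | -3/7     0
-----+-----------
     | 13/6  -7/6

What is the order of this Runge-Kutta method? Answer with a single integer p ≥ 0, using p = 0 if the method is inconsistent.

2

b = (13/6, -7/6)
c = (0, -3/7)
Σ b_i: 13/6·1 + (-7/6)·1 = 1 ✓
b·c: (-7/6)·(-3/7) = 1/2 ✓; 2 stages ⇒ order 2.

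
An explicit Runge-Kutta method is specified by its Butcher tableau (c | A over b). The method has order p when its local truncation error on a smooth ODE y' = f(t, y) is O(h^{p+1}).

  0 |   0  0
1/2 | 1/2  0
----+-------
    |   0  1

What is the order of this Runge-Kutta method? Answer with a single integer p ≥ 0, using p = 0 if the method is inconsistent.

2

b = (0, 1)
c = (0, 1/2)
Σ b_i: 1·1 = 1 ✓
b·c: 1·1/2 = 1/2 ✓; 2 stages ⇒ order 2.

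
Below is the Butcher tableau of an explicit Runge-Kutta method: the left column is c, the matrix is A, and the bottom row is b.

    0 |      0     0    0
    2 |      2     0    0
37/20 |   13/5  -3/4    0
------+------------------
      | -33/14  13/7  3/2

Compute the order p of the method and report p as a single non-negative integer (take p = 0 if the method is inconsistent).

b = (-33/14, 13/7, 3/2)
c = (0, 2, 37/20)
Ac = (0, 0, -3/2)
Σ b_i: (-33/14)·1 + 13/7·1 + 3/2·1 = 1 ✓
b·c: 13/7·2 + 3/2·37/20 = 1817/280 ≠ 1/2 ⇒ order 1.

1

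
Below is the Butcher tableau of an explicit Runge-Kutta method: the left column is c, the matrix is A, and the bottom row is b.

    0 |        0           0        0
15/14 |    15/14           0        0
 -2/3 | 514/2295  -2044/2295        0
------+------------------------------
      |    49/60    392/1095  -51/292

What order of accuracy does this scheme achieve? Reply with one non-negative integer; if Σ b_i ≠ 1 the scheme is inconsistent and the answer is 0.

b = (49/60, 392/1095, -51/292)
c = (0, 15/14, -2/3)
Ac = (0, 0, -146/153)
Σ b_i: 49/60·1 + 392/1095·1 + (-51/292)·1 = 1 ✓
b·c: 392/1095·15/14 + (-51/292)·(-2/3) = 1/2 ✓
b·c²: 392/1095·225/196 + (-51/292)·4/9 = 1/3 ✓
b·Ac: (-51/292)·(-146/153) = 1/6 ✓; 3 stages ⇒ order 3.

3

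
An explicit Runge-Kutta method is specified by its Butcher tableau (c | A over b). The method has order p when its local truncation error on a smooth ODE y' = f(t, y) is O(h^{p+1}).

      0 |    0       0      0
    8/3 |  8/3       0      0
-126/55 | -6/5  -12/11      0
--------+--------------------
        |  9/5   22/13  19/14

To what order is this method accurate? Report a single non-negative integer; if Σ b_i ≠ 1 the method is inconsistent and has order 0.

0

b = (9/5, 22/13, 19/14)
c = (0, 8/3, -126/55)
Ac = (0, 0, -32/11)
Σ b_i: 9/5·1 + 22/13·1 + 19/14·1 = 4413/910 ≠ 1 ⇒ order 0.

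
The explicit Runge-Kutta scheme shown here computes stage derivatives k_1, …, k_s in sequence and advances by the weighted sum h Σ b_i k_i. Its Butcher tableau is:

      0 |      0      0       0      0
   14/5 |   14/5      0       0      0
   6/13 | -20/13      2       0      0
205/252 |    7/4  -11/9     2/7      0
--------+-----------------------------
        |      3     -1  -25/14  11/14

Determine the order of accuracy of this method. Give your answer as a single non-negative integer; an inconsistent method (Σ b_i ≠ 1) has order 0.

b = (3, -1, -25/14, 11/14)
c = (0, 14/5, 6/13, 205/252)
Ac = (0, 0, 28/5, -13474/4095)
Σ b_i: 3·1 + (-1)·1 + (-25/14)·1 + 11/14·1 = 1 ✓
b·c: (-1)·14/5 + (-25/14)·6/13 + 11/14·205/252 = -684521/229320 ≠ 1/2 ⇒ order 1.

1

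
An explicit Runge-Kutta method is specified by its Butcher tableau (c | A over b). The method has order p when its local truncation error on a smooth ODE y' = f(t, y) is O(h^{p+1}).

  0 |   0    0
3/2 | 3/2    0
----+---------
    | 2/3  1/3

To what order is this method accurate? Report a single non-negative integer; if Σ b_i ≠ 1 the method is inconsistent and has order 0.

2

b = (2/3, 1/3)
c = (0, 3/2)
Σ b_i: 2/3·1 + 1/3·1 = 1 ✓
b·c: 1/3·3/2 = 1/2 ✓; 2 stages ⇒ order 2.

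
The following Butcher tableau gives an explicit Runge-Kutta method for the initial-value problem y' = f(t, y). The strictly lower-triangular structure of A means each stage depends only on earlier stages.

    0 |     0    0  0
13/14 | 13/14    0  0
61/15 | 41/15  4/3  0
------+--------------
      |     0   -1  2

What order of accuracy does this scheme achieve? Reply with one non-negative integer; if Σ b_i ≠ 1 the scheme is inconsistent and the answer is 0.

b = (0, -1, 2)
c = (0, 13/14, 61/15)
Ac = (0, 0, 26/21)
Σ b_i: (-1)·1 + 2·1 = 1 ✓
b·c: (-1)·13/14 + 2·61/15 = 1513/210 ≠ 1/2 ⇒ order 1.

1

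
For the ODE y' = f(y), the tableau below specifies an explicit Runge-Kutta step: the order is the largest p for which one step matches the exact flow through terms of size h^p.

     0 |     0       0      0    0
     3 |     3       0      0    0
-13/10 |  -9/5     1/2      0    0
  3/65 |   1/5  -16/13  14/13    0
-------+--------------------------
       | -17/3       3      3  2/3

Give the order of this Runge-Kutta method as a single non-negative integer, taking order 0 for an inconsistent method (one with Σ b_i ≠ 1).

1

b = (-17/3, 3, 3, 2/3)
c = (0, 3, -13/10, 3/65)
Ac = (0, 0, 3/2, -331/65)
Σ b_i: (-17/3)·1 + 3·1 + 3·1 + 2/3·1 = 1 ✓
b·c: 3·3 + 3·(-13/10) + 2/3·3/65 = 667/130 ≠ 1/2 ⇒ order 1.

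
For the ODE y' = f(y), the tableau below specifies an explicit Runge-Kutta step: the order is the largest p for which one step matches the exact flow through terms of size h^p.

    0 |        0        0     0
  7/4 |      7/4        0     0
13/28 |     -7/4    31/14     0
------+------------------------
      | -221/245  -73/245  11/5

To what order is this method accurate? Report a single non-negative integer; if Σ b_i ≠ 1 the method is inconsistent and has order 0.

b = (-221/245, -73/245, 11/5)
c = (0, 7/4, 13/28)
Ac = (0, 0, 31/8)
Σ b_i: (-221/245)·1 + (-73/245)·1 + 11/5·1 = 1 ✓
b·c: (-73/245)·7/4 + 11/5·13/28 = 1/2 ✓
b·c²: (-73/245)·49/16 + 11/5·169/784 = -859/1960 ≠ 1/3 ⇒ order 2.
b·Ac: 11/5·31/8 = 341/40 ≠ 1/6

2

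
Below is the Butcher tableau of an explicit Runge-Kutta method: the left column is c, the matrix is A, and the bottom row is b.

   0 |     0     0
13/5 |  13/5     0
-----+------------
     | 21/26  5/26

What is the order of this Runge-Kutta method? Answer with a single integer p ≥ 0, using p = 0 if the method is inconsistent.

2

b = (21/26, 5/26)
c = (0, 13/5)
Σ b_i: 21/26·1 + 5/26·1 = 1 ✓
b·c: 5/26·13/5 = 1/2 ✓; 2 stages ⇒ order 2.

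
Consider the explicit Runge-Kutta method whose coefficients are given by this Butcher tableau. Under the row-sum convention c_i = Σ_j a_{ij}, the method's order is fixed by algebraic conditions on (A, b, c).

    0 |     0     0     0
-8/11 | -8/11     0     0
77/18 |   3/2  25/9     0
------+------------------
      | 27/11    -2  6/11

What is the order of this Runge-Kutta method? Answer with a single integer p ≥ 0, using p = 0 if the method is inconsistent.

1

b = (27/11, -2, 6/11)
c = (0, -8/11, 77/18)
Ac = (0, 0, -200/99)
Σ b_i: 27/11·1 + (-2)·1 + 6/11·1 = 1 ✓
b·c: (-2)·(-8/11) + 6/11·77/18 = 125/33 ≠ 1/2 ⇒ order 1.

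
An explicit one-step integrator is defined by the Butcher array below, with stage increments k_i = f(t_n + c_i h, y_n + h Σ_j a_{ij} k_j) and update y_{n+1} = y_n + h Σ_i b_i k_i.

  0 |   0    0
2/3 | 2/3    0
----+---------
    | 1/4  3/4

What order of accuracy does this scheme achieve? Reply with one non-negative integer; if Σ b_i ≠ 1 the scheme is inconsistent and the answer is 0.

b = (1/4, 3/4)
c = (0, 2/3)
Σ b_i: 1/4·1 + 3/4·1 = 1 ✓
b·c: 3/4·2/3 = 1/2 ✓; 2 stages ⇒ order 2.

2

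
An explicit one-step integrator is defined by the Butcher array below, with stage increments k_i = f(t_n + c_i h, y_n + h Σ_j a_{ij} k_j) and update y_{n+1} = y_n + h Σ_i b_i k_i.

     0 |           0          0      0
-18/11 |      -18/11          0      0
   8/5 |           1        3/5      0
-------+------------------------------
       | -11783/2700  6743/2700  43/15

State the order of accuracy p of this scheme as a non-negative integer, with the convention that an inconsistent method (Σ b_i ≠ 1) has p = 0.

2

b = (-11783/2700, 6743/2700, 43/15)
c = (0, -18/11, 8/5)
Ac = (0, 0, -54/55)
Σ b_i: (-11783/2700)·1 + 6743/2700·1 + 43/15·1 = 1 ✓
b·c: 6743/2700·(-18/11) + 43/15·8/5 = 1/2 ✓
b·c²: 6743/2700·324/121 + 43/15·64/25 = 57857/4125 ≠ 1/3 ⇒ order 2.
b·Ac: 43/15·(-54/55) = -774/275 ≠ 1/6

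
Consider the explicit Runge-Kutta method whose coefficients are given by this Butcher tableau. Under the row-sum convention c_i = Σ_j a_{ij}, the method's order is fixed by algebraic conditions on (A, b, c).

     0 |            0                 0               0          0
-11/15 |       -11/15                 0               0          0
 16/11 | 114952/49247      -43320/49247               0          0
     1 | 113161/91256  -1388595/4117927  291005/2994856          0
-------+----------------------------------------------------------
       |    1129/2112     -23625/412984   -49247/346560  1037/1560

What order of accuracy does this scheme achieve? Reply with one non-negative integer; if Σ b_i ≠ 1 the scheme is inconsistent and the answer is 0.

b = (1129/2112, -23625/412984, -49247/346560, 1037/1560)
c = (0, -11/15, 16/11, 1)
Ac = (0, 0, 2888/4477, 403/1037)
Σ b_i: 1129/2112·1 + (-23625/412984)·1 + (-49247/346560)·1 + 1037/1560·1 = 1 ✓
b·c: (-23625/412984)·(-11/15) + (-49247/346560)·16/11 + 1037/1560·1 = 1/2 ✓
b·c²: (-23625/412984)·121/225 + (-49247/346560)·256/121 + 1037/1560·1 = 1/3 ✓
b·Ac: (-49247/346560)·2888/4477 + 1037/1560·403/1037 = 1/6 ✓
b·c³: (-23625/412984)·(-1331/3375) + (-49247/346560)·4096/1331 + 1037/1560·1 = 1/4 ✓
b·(c∘Ac): (-49247/346560)·46208/49247 + 1037/1560·403/1037 = 1/8 ✓
b·Ac²: (-49247/346560)·(-2888/6105) + 1037/1560·377/15555 = 1/12 ✓
b·A²c: 1037/1560·65/1037 = 1/24 ✓; 4 stages ⇒ order 4.

4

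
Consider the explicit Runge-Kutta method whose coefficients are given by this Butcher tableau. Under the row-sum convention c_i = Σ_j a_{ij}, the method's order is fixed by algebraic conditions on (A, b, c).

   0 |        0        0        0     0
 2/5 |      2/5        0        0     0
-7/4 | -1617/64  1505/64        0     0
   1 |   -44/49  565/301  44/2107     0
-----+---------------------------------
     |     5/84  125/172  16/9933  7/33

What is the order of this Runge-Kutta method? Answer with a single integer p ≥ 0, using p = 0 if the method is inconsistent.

4

b = (5/84, 125/172, 16/9933, 7/33)
c = (0, 2/5, -7/4, 1)
Ac = (0, 0, 301/32, 5/7)
Σ b_i: 5/84·1 + 125/172·1 + 16/9933·1 + 7/33·1 = 1 ✓
b·c: 125/172·2/5 + 16/9933·(-7/4) + 7/33·1 = 1/2 ✓
b·c²: 125/172·4/25 + 16/9933·49/16 + 7/33·1 = 1/3 ✓
b·Ac: 16/9933·301/32 + 7/33·5/7 = 1/6 ✓
b·c³: 125/172·8/125 + 16/9933·(-343/64) + 7/33·1 = 1/4 ✓
b·(c∘Ac): 16/9933·(-2107/128) + 7/33·5/7 = 1/8 ✓
b·Ac²: 16/9933·301/80 + 7/33·51/140 = 1/12 ✓
b·A²c: 7/33·11/56 = 1/24 ✓; 4 stages ⇒ order 4.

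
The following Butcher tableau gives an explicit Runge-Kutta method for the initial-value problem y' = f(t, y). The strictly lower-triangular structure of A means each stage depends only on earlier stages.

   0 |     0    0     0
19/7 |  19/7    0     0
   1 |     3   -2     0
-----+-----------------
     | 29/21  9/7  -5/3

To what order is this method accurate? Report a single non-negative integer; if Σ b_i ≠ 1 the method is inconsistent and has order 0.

1

b = (29/21, 9/7, -5/3)
c = (0, 19/7, 1)
Ac = (0, 0, -38/7)
Σ b_i: 29/21·1 + 9/7·1 + (-5/3)·1 = 1 ✓
b·c: 9/7·19/7 + (-5/3)·1 = 268/147 ≠ 1/2 ⇒ order 1.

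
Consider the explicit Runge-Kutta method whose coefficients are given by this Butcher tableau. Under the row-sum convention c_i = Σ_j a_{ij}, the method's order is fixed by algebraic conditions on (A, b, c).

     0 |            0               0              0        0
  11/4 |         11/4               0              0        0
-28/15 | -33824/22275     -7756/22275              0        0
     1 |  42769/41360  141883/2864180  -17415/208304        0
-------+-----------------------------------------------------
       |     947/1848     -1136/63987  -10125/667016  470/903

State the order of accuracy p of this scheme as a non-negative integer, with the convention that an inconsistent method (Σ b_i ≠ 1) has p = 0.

4

b = (947/1848, -1136/63987, -10125/667016, 470/903)
c = (0, 11/4, -28/15, 1)
Ac = (0, 0, -1939/2025, 1099/3760)
Σ b_i: 947/1848·1 + (-1136/63987)·1 + (-10125/667016)·1 + 470/903·1 = 1 ✓
b·c: (-1136/63987)·11/4 + (-10125/667016)·(-28/15) + 470/903·1 = 1/2 ✓
b·c²: (-1136/63987)·121/16 + (-10125/667016)·784/225 + 470/903·1 = 1/3 ✓
b·Ac: (-10125/667016)·(-1939/2025) + 470/903·1099/3760 = 1/6 ✓
b·c³: (-1136/63987)·1331/64 + (-10125/667016)·(-21952/3375) + 470/903·1 = 1/4 ✓
b·(c∘Ac): (-10125/667016)·54292/30375 + 470/903·1099/3760 = 1/8 ✓
b·Ac²: (-10125/667016)·(-21329/8100) + 470/903·1253/15040 = 1/12 ✓
b·A²c: 470/903·301/3760 = 1/24 ✓; 4 stages ⇒ order 4.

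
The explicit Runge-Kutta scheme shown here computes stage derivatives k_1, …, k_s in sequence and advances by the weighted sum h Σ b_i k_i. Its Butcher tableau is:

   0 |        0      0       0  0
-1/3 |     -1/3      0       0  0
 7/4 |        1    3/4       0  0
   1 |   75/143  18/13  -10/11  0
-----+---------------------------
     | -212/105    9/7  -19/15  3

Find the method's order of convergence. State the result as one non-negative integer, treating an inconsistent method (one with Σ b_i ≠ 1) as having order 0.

b = (-212/105, 9/7, -19/15, 3)
c = (0, -1/3, 7/4, 1)
Ac = (0, 0, -1/4, -587/286)
Σ b_i: (-212/105)·1 + 9/7·1 + (-19/15)·1 + 3·1 = 1 ✓
b·c: 9/7·(-1/3) + (-19/15)·7/4 + 3·1 = 149/420 ≠ 1/2 ⇒ order 1.

1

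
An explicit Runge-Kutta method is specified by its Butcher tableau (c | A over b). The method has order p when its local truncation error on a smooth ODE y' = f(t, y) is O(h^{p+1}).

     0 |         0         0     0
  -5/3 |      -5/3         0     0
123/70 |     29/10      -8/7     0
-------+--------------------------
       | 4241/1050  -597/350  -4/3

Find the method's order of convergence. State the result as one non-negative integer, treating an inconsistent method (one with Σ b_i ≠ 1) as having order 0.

2

b = (4241/1050, -597/350, -4/3)
c = (0, -5/3, 123/70)
Ac = (0, 0, 40/21)
Σ b_i: 4241/1050·1 + (-597/350)·1 + (-4/3)·1 = 1 ✓
b·c: (-597/350)·(-5/3) + (-4/3)·123/70 = 1/2 ✓
b·c²: (-597/350)·25/9 + (-4/3)·15129/4900 = -65083/7350 ≠ 1/3 ⇒ order 2.
b·Ac: (-4/3)·40/21 = -160/63 ≠ 1/6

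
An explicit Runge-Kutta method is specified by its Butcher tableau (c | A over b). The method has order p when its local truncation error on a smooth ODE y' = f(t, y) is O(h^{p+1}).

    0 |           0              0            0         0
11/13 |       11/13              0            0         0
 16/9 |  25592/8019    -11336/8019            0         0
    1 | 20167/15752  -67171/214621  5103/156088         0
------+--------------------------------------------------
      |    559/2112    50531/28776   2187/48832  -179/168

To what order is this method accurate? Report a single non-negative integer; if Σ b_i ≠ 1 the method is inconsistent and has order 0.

b = (559/2112, 50531/28776, 2187/48832, -179/168)
c = (0, 11/13, 16/9, 1)
Ac = (0, 0, -872/729, -37/179)
Σ b_i: 559/2112·1 + 50531/28776·1 + 2187/48832·1 + (-179/168)·1 = 1 ✓
b·c: 50531/28776·11/13 + 2187/48832·16/9 + (-179/168)·1 = 1/2 ✓
b·c²: 50531/28776·121/169 + 2187/48832·256/81 + (-179/168)·1 = 1/3 ✓
b·Ac: 2187/48832·(-872/729) + (-179/168)·(-37/179) = 1/6 ✓
b·c³: 50531/28776·1331/2197 + 2187/48832·4096/729 + (-179/168)·1 = 1/4 ✓
b·(c∘Ac): 2187/48832·(-13952/6561) + (-179/168)·(-37/179) = 1/8 ✓
b·Ac²: 2187/48832·(-9592/9477) + (-179/168)·(-281/2327) = 1/12 ✓
b·A²c: (-179/168)·(-7/179) = 1/24 ✓; 4 stages ⇒ order 4.

4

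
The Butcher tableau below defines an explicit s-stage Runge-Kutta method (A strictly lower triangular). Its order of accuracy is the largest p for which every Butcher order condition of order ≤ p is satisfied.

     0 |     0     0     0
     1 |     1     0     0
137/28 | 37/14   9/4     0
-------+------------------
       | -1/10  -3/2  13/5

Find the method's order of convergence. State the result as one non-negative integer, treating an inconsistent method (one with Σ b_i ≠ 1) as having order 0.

1

b = (-1/10, -3/2, 13/5)
c = (0, 1, 137/28)
Ac = (0, 0, 9/4)
Σ b_i: (-1/10)·1 + (-3/2)·1 + 13/5·1 = 1 ✓
b·c: (-3/2)·1 + 13/5·137/28 = 1571/140 ≠ 1/2 ⇒ order 1.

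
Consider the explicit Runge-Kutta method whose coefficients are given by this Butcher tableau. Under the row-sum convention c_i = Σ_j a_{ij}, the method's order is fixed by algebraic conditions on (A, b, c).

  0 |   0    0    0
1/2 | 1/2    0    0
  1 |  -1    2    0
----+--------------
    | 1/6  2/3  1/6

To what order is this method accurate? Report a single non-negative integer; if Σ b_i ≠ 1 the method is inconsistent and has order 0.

3

b = (1/6, 2/3, 1/6)
c = (0, 1/2, 1)
Ac = (0, 0, 1)
Σ b_i: 1/6·1 + 2/3·1 + 1/6·1 = 1 ✓
b·c: 2/3·1/2 + 1/6·1 = 1/2 ✓
b·c²: 2/3·1/4 + 1/6·1 = 1/3 ✓
b·Ac: 1/6·1 = 1/6 ✓; 3 stages ⇒ order 3.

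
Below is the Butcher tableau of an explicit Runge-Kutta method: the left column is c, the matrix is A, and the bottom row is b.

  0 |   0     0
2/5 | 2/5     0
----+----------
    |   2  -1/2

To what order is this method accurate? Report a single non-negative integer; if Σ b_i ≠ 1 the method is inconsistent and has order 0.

0

b = (2, -1/2)
c = (0, 2/5)
Σ b_i: 2·1 + (-1/2)·1 = 3/2 ≠ 1 ⇒ order 0.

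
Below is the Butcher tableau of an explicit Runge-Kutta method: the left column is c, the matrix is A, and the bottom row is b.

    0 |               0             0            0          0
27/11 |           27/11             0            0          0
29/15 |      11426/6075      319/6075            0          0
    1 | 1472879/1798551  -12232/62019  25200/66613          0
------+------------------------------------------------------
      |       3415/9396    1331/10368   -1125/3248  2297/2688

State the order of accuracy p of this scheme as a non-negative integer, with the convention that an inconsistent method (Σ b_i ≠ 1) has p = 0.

4

b = (3415/9396, 1331/10368, -1125/3248, 2297/2688)
c = (0, 27/11, 29/15, 1)
Ac = (0, 0, 29/225, 568/2297)
Σ b_i: 3415/9396·1 + 1331/10368·1 + (-1125/3248)·1 + 2297/2688·1 = 1 ✓
b·c: 1331/10368·27/11 + (-1125/3248)·29/15 + 2297/2688·1 = 1/2 ✓
b·c²: 1331/10368·729/121 + (-1125/3248)·841/225 + 2297/2688·1 = 1/3 ✓
b·Ac: (-1125/3248)·29/225 + 2297/2688·568/2297 = 1/6 ✓
b·c³: 1331/10368·19683/1331 + (-1125/3248)·24389/3375 + 2297/2688·1 = 1/4 ✓
b·(c∘Ac): (-1125/3248)·841/3375 + 2297/2688·568/2297 = 1/8 ✓
b·Ac²: (-1125/3248)·87/275 + 2297/2688·5704/25267 = 1/12 ✓
b·A²c: 2297/2688·112/2297 = 1/24 ✓; 4 stages ⇒ order 4.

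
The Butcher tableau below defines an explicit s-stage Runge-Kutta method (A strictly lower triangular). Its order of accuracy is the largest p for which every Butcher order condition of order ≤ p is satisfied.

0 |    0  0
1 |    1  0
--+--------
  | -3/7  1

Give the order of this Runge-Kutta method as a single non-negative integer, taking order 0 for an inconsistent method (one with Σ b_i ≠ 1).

b = (-3/7, 1)
c = (0, 1)
Σ b_i: (-3/7)·1 + 1·1 = 4/7 ≠ 1 ⇒ order 0.

0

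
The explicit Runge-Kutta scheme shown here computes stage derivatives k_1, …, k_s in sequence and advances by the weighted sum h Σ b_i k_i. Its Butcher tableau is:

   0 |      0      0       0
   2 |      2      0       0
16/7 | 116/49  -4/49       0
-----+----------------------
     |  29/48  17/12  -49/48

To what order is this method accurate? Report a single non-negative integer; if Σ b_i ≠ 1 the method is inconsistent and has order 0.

b = (29/48, 17/12, -49/48)
c = (0, 2, 16/7)
Ac = (0, 0, -8/49)
Σ b_i: 29/48·1 + 17/12·1 + (-49/48)·1 = 1 ✓
b·c: 17/12·2 + (-49/48)·16/7 = 1/2 ✓
b·c²: 17/12·4 + (-49/48)·256/49 = 1/3 ✓
b·Ac: (-49/48)·(-8/49) = 1/6 ✓; 3 stages ⇒ order 3.

3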